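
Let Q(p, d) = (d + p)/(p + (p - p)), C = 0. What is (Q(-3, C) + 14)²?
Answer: 225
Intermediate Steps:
Q(p, d) = (d + p)/p (Q(p, d) = (d + p)/(p + 0) = (d + p)/p)
(Q(-3, C) + 14)² = ((0 - 3)/(-3) + 14)² = (-⅓*(-3) + 14)² = (1 + 14)² = 15² = 225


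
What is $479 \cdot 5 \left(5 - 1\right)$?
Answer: $9580$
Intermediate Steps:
$479 \cdot 5 \left(5 - 1\right) = 2395 \left(5 - 1\right) = 2395 \cdot 4 = 9580$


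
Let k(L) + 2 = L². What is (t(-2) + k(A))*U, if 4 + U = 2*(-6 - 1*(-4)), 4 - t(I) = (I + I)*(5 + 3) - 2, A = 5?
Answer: -488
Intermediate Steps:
t(I) = 6 - 16*I (t(I) = 4 - ((I + I)*(5 + 3) - 2) = 4 - ((2*I)*8 - 2) = 4 - (16*I - 2) = 4 - (-2 + 16*I) = 4 + (2 - 16*I) = 6 - 16*I)
U = -8 (U = -4 + 2*(-6 - 1*(-4)) = -4 + 2*(-6 + 4) = -4 + 2*(-2) = -4 - 4 = -8)
k(L) = -2 + L²
(t(-2) + k(A))*U = ((6 - 16*(-2)) + (-2 + 5²))*(-8) = ((6 + 32) + (-2 + 25))*(-8) = (38 + 23)*(-8) = 61*(-8) = -488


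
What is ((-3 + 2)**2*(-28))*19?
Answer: -532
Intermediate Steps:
((-3 + 2)**2*(-28))*19 = ((-1)**2*(-28))*19 = (1*(-28))*19 = -28*19 = -532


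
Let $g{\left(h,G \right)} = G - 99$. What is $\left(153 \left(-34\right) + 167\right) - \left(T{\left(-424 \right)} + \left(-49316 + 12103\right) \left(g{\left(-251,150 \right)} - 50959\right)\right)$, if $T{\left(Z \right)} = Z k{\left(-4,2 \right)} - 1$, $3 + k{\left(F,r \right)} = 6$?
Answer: $-1894443166$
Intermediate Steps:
$k{\left(F,r \right)} = 3$ ($k{\left(F,r \right)} = -3 + 6 = 3$)
$g{\left(h,G \right)} = -99 + G$ ($g{\left(h,G \right)} = G - 99 = -99 + G$)
$T{\left(Z \right)} = -1 + 3 Z$ ($T{\left(Z \right)} = Z 3 - 1 = 3 Z - 1 = -1 + 3 Z$)
$\left(153 \left(-34\right) + 167\right) - \left(T{\left(-424 \right)} + \left(-49316 + 12103\right) \left(g{\left(-251,150 \right)} - 50959\right)\right) = \left(153 \left(-34\right) + 167\right) - \left(\left(-1 + 3 \left(-424\right)\right) + \left(-49316 + 12103\right) \left(\left(-99 + 150\right) - 50959\right)\right) = \left(-5202 + 167\right) - \left(\left(-1 - 1272\right) - 37213 \left(51 - 50959\right)\right) = -5035 - \left(-1273 - -1894439404\right) = -5035 - \left(-1273 + 1894439404\right) = -5035 - 1894438131 = -1894443166$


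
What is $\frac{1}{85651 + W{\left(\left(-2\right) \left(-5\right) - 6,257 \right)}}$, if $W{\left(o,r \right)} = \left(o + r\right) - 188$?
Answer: $\frac{1}{85724} \approx 1.1665 \cdot 10^{-5}$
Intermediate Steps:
$W{\left(o,r \right)} = -188 + o + r$
$\frac{1}{85651 + W{\left(\left(-2\right) \left(-5\right) - 6,257 \right)}} = \frac{1}{85651 - -73} = \frac{1}{85651 + \left(-188 + \left(10 - 6\right) + 257\right)} = \frac{1}{85651 + \left(-188 + 4 + 257\right)} = \frac{1}{85651 + 73} = \frac{1}{85724}$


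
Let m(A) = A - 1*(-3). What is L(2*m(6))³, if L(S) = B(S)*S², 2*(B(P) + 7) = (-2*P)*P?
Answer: -1233442793582784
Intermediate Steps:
m(A) = 3 + A (m(A) = A + 3 = 3 + A)
B(P) = -7 - P² (B(P) = -7 + ((-2*P)*P)/2 = -7 + (-2*P²)/2 = -7 - P²)
L(S) = S²*(-7 - S²) (L(S) = (-7 - S²)*S² = S²*(-7 - S²))
L(2*m(6))³ = ((2*(3 + 6))²*(-7 - (2*(3 + 6))²))³ = ((2*9)²*(-7 - (2*9)²))³ = (18²*(-7 - 1*18²))³ = (324*(-7 - 1*324))³ = (324*(-7 - 324))³ = (324*(-331))³ = (-107244)³ = -1233442793582784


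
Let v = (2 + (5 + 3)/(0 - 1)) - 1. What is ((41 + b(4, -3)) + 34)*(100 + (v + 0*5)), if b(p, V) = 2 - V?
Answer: 7440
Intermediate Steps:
v = -7 (v = (2 + 8/(-1)) - 1 = (2 + 8*(-1)) - 1 = (2 - 8) - 1 = -6 - 1 = -7)
((41 + b(4, -3)) + 34)*(100 + (v + 0*5)) = ((41 + (2 - 1*(-3))) + 34)*(100 + (-7 + 0*5)) = ((41 + (2 + 3)) + 34)*(100 + (-7 + 0)) = ((41 + 5) + 34)*(100 - 7) = (46 + 34)*93 = 80*93 = 7440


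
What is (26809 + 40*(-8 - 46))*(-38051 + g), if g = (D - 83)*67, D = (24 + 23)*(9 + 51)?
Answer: 3582189872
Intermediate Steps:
D = 2820 (D = 47*60 = 2820)
g = 183379 (g = (2820 - 83)*67 = 2737*67 = 183379)
(26809 + 40*(-8 - 46))*(-38051 + g) = (26809 + 40*(-8 - 46))*(-38051 + 183379) = (26809 + 40*(-54))*145328 = (26809 - 2160)*145328 = 24649*145328 = 3582189872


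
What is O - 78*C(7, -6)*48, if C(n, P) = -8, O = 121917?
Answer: 151869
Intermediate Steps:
O - 78*C(7, -6)*48 = 121917 - 78*(-8)*48 = 121917 + 624*48 = 121917 + 29952 = 151869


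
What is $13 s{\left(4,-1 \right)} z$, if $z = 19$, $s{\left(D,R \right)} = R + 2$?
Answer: $247$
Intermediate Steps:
$s{\left(D,R \right)} = 2 + R$
$13 s{\left(4,-1 \right)} z = 13 \left(2 - 1\right) 19 = 13 \cdot 1 \cdot 19 = 13 \cdot 19 = 247$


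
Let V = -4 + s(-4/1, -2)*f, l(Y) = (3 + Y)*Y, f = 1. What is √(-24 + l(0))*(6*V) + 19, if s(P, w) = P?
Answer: 19 - 96*I*√6 ≈ 19.0 - 235.15*I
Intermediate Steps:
l(Y) = Y*(3 + Y)
V = -8 (V = -4 - 4/1*1 = -4 - 4*1*1 = -4 - 4*1 = -4 - 4 = -8)
√(-24 + l(0))*(6*V) + 19 = √(-24 + 0*(3 + 0))*(6*(-8)) + 19 = √(-24 + 0*3)*(-48) + 19 = √(-24 + 0)*(-48) + 19 = √(-24)*(-48) + 19 = (2*I*√6)*(-48) + 19 = -96*I*√6 + 19 = 19 - 96*I*√6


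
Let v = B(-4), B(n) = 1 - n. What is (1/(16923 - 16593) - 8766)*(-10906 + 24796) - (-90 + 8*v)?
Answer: -1339356127/11 ≈ -1.2176e+8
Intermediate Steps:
v = 5 (v = 1 - 1*(-4) = 1 + 4 = 5)
(1/(16923 - 16593) - 8766)*(-10906 + 24796) - (-90 + 8*v) = (1/(16923 - 16593) - 8766)*(-10906 + 24796) - (-90 + 8*5) = (1/330 - 8766)*13890 - (-90 + 40) = (1/330 - 8766)*13890 - 1*(-50) = -2892779/330*13890 + 50 = -1339356677/11 + 50 = -1339356127/11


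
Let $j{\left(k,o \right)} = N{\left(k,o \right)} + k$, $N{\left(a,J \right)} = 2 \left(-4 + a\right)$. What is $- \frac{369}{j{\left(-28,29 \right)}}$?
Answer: $\frac{369}{92} \approx 4.0109$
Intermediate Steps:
$N{\left(a,J \right)} = -8 + 2 a$
$j{\left(k,o \right)} = -8 + 3 k$ ($j{\left(k,o \right)} = \left(-8 + 2 k\right) + k = -8 + 3 k$)
$- \frac{369}{j{\left(-28,29 \right)}} = - \frac{369}{-8 + 3 \left(-28\right)} = - \frac{369}{-8 - 84} = - \frac{369}{-92} = \left(-369\right) \left(- \frac{1}{92}\right) = \frac{369}{92}$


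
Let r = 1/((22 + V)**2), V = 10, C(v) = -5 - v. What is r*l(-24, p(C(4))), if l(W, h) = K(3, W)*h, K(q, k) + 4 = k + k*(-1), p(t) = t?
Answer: 9/256 ≈ 0.035156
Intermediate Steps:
K(q, k) = -4 (K(q, k) = -4 + (k + k*(-1)) = -4 + (k - k) = -4 + 0 = -4)
l(W, h) = -4*h
r = 1/1024 (r = 1/((22 + 10)**2) = 1/(32**2) = 1/1024 ≈ 0.00097656)
r*l(-24, p(C(4))) = (-4*(-5 - 1*4))/1024 = (-4*(-5 - 4))/1024 = (-4*(-9))/1024 = (1/1024)*36 = 9/256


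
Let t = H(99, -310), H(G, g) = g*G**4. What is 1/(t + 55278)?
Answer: -1/29778421032 ≈ -3.3581e-11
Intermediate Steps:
t = -29778476310 (t = -310*99**4 = -310*96059601 = -29778476310)
1/(t + 55278) = 1/(-29778476310 + 55278) = 1/(-29778421032) = -1/29778421032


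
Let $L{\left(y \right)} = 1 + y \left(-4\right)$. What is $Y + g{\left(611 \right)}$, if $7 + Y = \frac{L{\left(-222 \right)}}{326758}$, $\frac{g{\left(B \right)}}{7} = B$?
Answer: $\frac{1395257549}{326758} \approx 4270.0$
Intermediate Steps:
$g{\left(B \right)} = 7 B$
$L{\left(y \right)} = 1 - 4 y$
$Y = - \frac{2286417}{326758}$ ($Y = -7 + \frac{1 - -888}{326758} = -7 + \left(1 + 888\right) \frac{1}{326758} = -7 + 889 \cdot \frac{1}{326758} = -7 + \frac{889}{326758} = - \frac{2286417}{326758} \approx -6.9973$)
$Y + g{\left(611 \right)} = - \frac{2286417}{326758} + 7 \cdot 611 = - \frac{2286417}{326758} + 4277 = \frac{1395257549}{326758}$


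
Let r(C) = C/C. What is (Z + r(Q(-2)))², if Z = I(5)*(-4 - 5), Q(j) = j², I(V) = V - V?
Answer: 1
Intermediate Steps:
I(V) = 0
r(C) = 1
Z = 0 (Z = 0*(-4 - 5) = 0*(-9) = 0)
(Z + r(Q(-2)))² = (0 + 1)² = 1² = 1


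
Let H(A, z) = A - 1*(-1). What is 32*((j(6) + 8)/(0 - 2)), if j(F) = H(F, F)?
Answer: -240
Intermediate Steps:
H(A, z) = 1 + A (H(A, z) = A + 1 = 1 + A)
j(F) = 1 + F
32*((j(6) + 8)/(0 - 2)) = 32*(((1 + 6) + 8)/(0 - 2)) = 32*((7 + 8)/(-2)) = 32*(15*(-½)) = 32*(-15/2) = -240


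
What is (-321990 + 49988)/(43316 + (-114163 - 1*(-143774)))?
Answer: -272002/72927 ≈ -3.7298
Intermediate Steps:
(-321990 + 49988)/(43316 + (-114163 - 1*(-143774))) = -272002/(43316 + (-114163 + 143774)) = -272002/(43316 + 29611) = -272002/72927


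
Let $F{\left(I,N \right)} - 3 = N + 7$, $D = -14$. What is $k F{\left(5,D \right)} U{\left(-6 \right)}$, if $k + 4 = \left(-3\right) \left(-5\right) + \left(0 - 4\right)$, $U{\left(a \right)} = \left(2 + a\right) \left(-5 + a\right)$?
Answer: $-1232$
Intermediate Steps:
$U{\left(a \right)} = \left(-5 + a\right) \left(2 + a\right)$
$k = 7$ ($k = -4 + \left(\left(-3\right) \left(-5\right) + \left(0 - 4\right)\right) = -4 + \left(15 + \left(0 - 4\right)\right) = -4 + \left(15 - 4\right) = -4 + 11 = 7$)
$F{\left(I,N \right)} = 10 + N$ ($F{\left(I,N \right)} = 3 + \left(N + 7\right) = 3 + \left(7 + N\right) = 10 + N$)
$k F{\left(5,D \right)} U{\left(-6 \right)} = 7 \left(10 - 14\right) \left(-10 + \left(-6\right)^{2} - -18\right) = 7 \left(-4\right) \left(-10 + 36 + 18\right) = \left(-28\right) 44 = -1232$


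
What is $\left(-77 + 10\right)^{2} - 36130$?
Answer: $-31641$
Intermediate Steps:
$\left(-77 + 10\right)^{2} - 36130 = \left(-67\right)^{2} - 36130 = 4489 - 36130 = -31641$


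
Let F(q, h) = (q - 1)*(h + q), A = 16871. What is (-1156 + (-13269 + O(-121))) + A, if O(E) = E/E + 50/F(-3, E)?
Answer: 606881/248 ≈ 2447.1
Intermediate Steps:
F(q, h) = (-1 + q)*(h + q)
O(E) = 1 + 50/(12 - 4*E) (O(E) = E/E + 50/((-3)² - E - 1*(-3) + E*(-3)) = 1 + 50/(9 - E + 3 - 3*E) = 1 + 50/(12 - 4*E))
(-1156 + (-13269 + O(-121))) + A = (-1156 + (-13269 + (31/2 - 1*(-121))/(3 - 1*(-121)))) + 16871 = (-1156 + (-13269 + (31/2 + 121)/(3 + 121))) + 16871 = (-1156 + (-13269 + (273/2)/124)) + 16871 = (-1156 + (-13269 + (1/124)*(273/2))) + 16871 = (-1156 + (-13269 + 273/248)) + 16871 = (-1156 - 3290439/248) + 16871 = -3577127/248 + 16871 = 606881/248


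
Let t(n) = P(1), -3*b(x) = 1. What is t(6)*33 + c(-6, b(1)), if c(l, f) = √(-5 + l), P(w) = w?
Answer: 33 + I*√11 ≈ 33.0 + 3.3166*I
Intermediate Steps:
b(x) = -⅓ (b(x) = -⅓*1 = -⅓)
t(n) = 1
t(6)*33 + c(-6, b(1)) = 1*33 + √(-5 - 6) = 33 + √(-11) = 33 + I*√11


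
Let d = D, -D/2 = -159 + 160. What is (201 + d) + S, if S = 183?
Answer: 382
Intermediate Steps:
D = -2 (D = -2*(-159 + 160) = -2*1 = -2)
d = -2
(201 + d) + S = (201 - 2) + 183 = 199 + 183 = 382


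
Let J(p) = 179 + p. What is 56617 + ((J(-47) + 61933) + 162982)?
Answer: 281664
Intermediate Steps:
56617 + ((J(-47) + 61933) + 162982) = 56617 + (((179 - 47) + 61933) + 162982) = 56617 + ((132 + 61933) + 162982) = 56617 + (62065 + 162982) = 56617 + 225047 = 281664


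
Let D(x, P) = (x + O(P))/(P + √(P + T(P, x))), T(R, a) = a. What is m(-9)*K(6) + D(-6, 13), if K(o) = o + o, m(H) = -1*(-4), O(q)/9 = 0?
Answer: 1283/27 + √7/27 ≈ 47.617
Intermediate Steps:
O(q) = 0 (O(q) = 9*0 = 0)
m(H) = 4
K(o) = 2*o
D(x, P) = x/(P + √(P + x)) (D(x, P) = (x + 0)/(P + √(P + x)) = x/(P + √(P + x)))
m(-9)*K(6) + D(-6, 13) = 4*(2*6) - 6/(13 + √(13 - 6)) = 4*12 - 6/(13 + √7) = 48 - 6/(13 + √7)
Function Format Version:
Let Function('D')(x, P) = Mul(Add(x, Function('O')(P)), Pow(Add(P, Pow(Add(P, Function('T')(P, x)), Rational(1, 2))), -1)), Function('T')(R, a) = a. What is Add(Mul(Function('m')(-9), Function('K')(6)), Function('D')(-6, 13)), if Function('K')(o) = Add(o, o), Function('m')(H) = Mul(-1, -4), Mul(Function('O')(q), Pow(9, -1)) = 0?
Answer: Add(Rational(1283, 27), Mul(Rational(1, 27), Pow(7, Rational(1, 2)))) ≈ 47.617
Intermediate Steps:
Function('O')(q) = 0 (Function('O')(q) = Mul(9, 0) = 0)
Function('m')(H) = 4
Function('K')(o) = Mul(2, o)
Function('D')(x, P) = Mul(x, Pow(Add(P, Pow(Add(P, x), Rational(1, 2))), -1)) (Function('D')(x, P) = Mul(Add(x, 0), Pow(Add(P, Pow(Add(P, x), Rational(1, 2))), -1)) = Mul(x, Pow(Add(P, Pow(Add(P, x), Rational(1, 2))), -1)))
Add(Mul(Function('m')(-9), Function('K')(6)), Function('D')(-6, 13)) = Add(Mul(4, Mul(2, 6)), Mul(-6, Pow(Add(13, Pow(Add(13, -6), Rational(1, 2))), -1))) = Add(Mul(4, 12), Mul(-6, Pow(Add(13, Pow(7, Rational(1, 2))), -1))) = Add(48, Mul(-6, Pow(Add(13, Pow(7, Rational(1, 2))), -1)))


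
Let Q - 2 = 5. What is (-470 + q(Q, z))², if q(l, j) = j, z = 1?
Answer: 219961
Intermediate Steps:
Q = 7 (Q = 2 + 5 = 7)
(-470 + q(Q, z))² = (-470 + 1)² = (-469)² = 219961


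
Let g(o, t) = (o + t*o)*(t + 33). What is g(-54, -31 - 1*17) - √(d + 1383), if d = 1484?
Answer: -38070 - √2867 ≈ -38124.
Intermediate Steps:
g(o, t) = (33 + t)*(o + o*t) (g(o, t) = (o + o*t)*(33 + t) = (33 + t)*(o + o*t))
g(-54, -31 - 1*17) - √(d + 1383) = -54*(33 + (-31 - 1*17)² + 34*(-31 - 1*17)) - √(1484 + 1383) = -54*(33 + (-31 - 17)² + 34*(-31 - 17)) - √2867 = -54*(33 + (-48)² + 34*(-48)) - √2867 = -54*(33 + 2304 - 1632) - √2867 = -54*705 - √2867 = -38070 - √2867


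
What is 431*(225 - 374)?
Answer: -64219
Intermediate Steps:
431*(225 - 374) = 431*(-149) = -64219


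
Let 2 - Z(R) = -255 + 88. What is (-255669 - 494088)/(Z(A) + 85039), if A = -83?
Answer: -749757/85208 ≈ -8.7991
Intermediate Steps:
Z(R) = 169 (Z(R) = 2 - (-255 + 88) = 2 - 1*(-167) = 2 + 167 = 169)
(-255669 - 494088)/(Z(A) + 85039) = (-255669 - 494088)/(169 + 85039) = -749757/85208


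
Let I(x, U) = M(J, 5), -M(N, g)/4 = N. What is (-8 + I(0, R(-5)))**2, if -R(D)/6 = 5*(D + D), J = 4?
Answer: 576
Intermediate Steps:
R(D) = -60*D (R(D) = -30*(D + D) = -30*2*D = -60*D)
M(N, g) = -4*N
I(x, U) = -16 (I(x, U) = -4*4 = -16)
(-8 + I(0, R(-5)))**2 = (-8 - 16)**2 = (-24)**2 = 576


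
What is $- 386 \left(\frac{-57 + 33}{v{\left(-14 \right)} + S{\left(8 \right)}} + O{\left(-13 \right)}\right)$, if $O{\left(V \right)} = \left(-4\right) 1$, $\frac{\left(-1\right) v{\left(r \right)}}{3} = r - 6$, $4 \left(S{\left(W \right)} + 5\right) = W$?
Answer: $\frac{32424}{19} \approx 1706.5$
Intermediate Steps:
$S{\left(W \right)} = -5 + \frac{W}{4}$
$v{\left(r \right)} = 18 - 3 r$ ($v{\left(r \right)} = - 3 \left(r - 6\right) = - 3 \left(-6 + r\right) = 18 - 3 r$)
$O{\left(V \right)} = -4$
$- 386 \left(\frac{-57 + 33}{v{\left(-14 \right)} + S{\left(8 \right)}} + O{\left(-13 \right)}\right) = - 386 \left(\frac{-57 + 33}{\left(18 - -42\right) + \left(-5 + \frac{1}{4} \cdot 8\right)} - 4\right) = - 386 \left(- \frac{24}{\left(18 + 42\right) + \left(-5 + 2\right)} - 4\right) = - 386 \left(- \frac{24}{60 - 3} - 4\right) = - 386 \left(- \frac{24}{57} - 4\right) = - 386 \left(\left(-24\right) \frac{1}{57} - 4\right) = - 386 \left(- \frac{8}{19} - 4\right) = \left(-386\right) \left(- \frac{84}{19}\right) = \frac{32424}{19}$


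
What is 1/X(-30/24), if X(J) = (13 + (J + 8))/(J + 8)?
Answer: 27/79 ≈ 0.34177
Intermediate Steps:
X(J) = (21 + J)/(8 + J) (X(J) = (13 + (8 + J))/(8 + J) = (21 + J)/(8 + J))
1/X(-30/24) = 1/((21 - 30/24)/(8 - 30/24)) = 1/((21 - 30*1/24)/(8 - 30*1/24)) = 1/((21 - 5/4)/(8 - 5/4)) = 1/((79/4)/(27/4)) = 1/((4/27)*(79/4)) = 1/(79/27) = 27/79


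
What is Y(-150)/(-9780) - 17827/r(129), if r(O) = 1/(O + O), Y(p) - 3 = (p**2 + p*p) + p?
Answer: -14993948111/3260 ≈ -4.5994e+6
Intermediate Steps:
Y(p) = 3 + p + 2*p**2 (Y(p) = 3 + ((p**2 + p*p) + p) = 3 + ((p**2 + p**2) + p) = 3 + (2*p**2 + p) = 3 + (p + 2*p**2) = 3 + p + 2*p**2)
r(O) = 1/(2*O)
Y(-150)/(-9780) - 17827/r(129) = (3 - 150 + 2*(-150)**2)/(-9780) - 17827/((1/2)/129) = (3 - 150 + 2*22500)*(-1/9780) - 17827/((1/2)*(1/129)) = (3 - 150 + 45000)*(-1/9780) - 17827/1/258 = 44853*(-1/9780) - 17827*258 = -14951/3260 - 4599366 = -14993948111/3260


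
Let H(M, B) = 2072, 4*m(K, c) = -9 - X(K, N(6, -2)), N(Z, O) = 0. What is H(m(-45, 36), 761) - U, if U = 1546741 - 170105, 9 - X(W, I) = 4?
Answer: -1374564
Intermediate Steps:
X(W, I) = 5 (X(W, I) = 9 - 1*4 = 9 - 4 = 5)
m(K, c) = -7/2 (m(K, c) = (-9 - 1*5)/4 = (-9 - 5)/4 = (1/4)*(-14) = -7/2)
U = 1376636
H(m(-45, 36), 761) - U = 2072 - 1*1376636 = 2072 - 1376636 = -1374564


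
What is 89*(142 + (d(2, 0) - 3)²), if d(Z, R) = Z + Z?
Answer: 12727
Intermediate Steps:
d(Z, R) = 2*Z
89*(142 + (d(2, 0) - 3)²) = 89*(142 + (2*2 - 3)²) = 89*(142 + (4 - 3)²) = 89*(142 + 1²) = 89*(142 + 1) = 89*143 = 12727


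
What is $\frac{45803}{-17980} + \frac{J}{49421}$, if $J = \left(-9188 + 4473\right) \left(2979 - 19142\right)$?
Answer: $\frac{1367966009037}{888589580} \approx 1539.5$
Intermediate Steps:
$J = 76208545$ ($J = \left(-4715\right) \left(-16163\right) = 76208545$)
$\frac{45803}{-17980} + \frac{J}{49421} = \frac{45803}{-17980} + \frac{76208545}{49421} = 45803 \left(- \frac{1}{17980}\right) + 76208545 \cdot \frac{1}{49421} = - \frac{45803}{17980} + \frac{76208545}{49421} = \frac{1367966009037}{888589580}$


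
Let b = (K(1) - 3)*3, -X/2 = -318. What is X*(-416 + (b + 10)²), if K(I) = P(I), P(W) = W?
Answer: -254400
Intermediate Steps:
X = 636 (X = -2*(-318) = 636)
K(I) = I
b = -6 (b = (1 - 3)*3 = -2*3 = -6)
X*(-416 + (b + 10)²) = 636*(-416 + (-6 + 10)²) = 636*(-416 + 4²) = 636*(-416 + 16) = 636*(-400) = -254400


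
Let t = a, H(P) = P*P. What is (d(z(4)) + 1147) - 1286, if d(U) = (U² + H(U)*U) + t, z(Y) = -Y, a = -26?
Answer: -213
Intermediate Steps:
H(P) = P²
t = -26
d(U) = -26 + U² + U³ (d(U) = (U² + U²*U) - 26 = (U² + U³) - 26 = -26 + U² + U³)
(d(z(4)) + 1147) - 1286 = ((-26 + (-1*4)² + (-1*4)³) + 1147) - 1286 = ((-26 + (-4)² + (-4)³) + 1147) - 1286 = ((-26 + 16 - 64) + 1147) - 1286 = (-74 + 1147) - 1286 = 1073 - 1286 = -213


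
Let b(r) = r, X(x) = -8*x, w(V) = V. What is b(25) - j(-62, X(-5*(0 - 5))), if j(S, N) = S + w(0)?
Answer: 87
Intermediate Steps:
j(S, N) = S (j(S, N) = S + 0 = S)
b(25) - j(-62, X(-5*(0 - 5))) = 25 - 1*(-62) = 25 + 62 = 87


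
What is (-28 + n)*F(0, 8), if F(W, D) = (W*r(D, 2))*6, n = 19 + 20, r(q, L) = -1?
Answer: 0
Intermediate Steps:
n = 39
F(W, D) = -6*W (F(W, D) = (W*(-1))*6 = -W*6 = -6*W)
(-28 + n)*F(0, 8) = (-28 + 39)*(-6*0) = 11*0 = 0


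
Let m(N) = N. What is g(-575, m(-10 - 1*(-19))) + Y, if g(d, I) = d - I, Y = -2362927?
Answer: -2363511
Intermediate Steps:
g(-575, m(-10 - 1*(-19))) + Y = (-575 - (-10 - 1*(-19))) - 2362927 = (-575 - (-10 + 19)) - 2362927 = (-575 - 1*9) - 2362927 = (-575 - 9) - 2362927 = -584 - 2362927 = -2363511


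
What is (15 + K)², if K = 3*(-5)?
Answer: 0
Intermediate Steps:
K = -15
(15 + K)² = (15 - 15)² = 0² = 0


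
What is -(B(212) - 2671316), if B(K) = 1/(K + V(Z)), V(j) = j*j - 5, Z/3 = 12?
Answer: 4014987947/1503 ≈ 2.6713e+6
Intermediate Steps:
Z = 36 (Z = 3*12 = 36)
V(j) = -5 + j**2 (V(j) = j**2 - 5 = -5 + j**2)
B(K) = 1/(1291 + K) (B(K) = 1/(K + (-5 + 36**2)) = 1/(K + (-5 + 1296)) = 1/(K + 1291) = 1/(1291 + K))
-(B(212) - 2671316) = -(1/(1291 + 212) - 2671316) = -(1/1503 - 2671316) = -1*(-4014987947/1503) = 4014987947/1503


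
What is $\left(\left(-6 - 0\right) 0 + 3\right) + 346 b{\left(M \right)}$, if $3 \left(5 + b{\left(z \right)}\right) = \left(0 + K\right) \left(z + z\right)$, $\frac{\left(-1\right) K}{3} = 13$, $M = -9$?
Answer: $79237$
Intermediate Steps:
$K = -39$ ($K = \left(-3\right) 13 = -39$)
$b{\left(z \right)} = -5 - 26 z$ ($b{\left(z \right)} = -5 + \frac{\left(0 - 39\right) \left(z + z\right)}{3} = -5 + \frac{\left(-39\right) 2 z}{3} = -5 + \frac{\left(-78\right) z}{3} = -5 - 26 z$)
$\left(\left(-6 - 0\right) 0 + 3\right) + 346 b{\left(M \right)} = \left(\left(-6 - 0\right) 0 + 3\right) + 346 \left(-5 - -234\right) = \left(\left(-6 + 0\right) 0 + 3\right) + 346 \left(-5 + 234\right) = \left(\left(-6\right) 0 + 3\right) + 346 \cdot 229 = \left(0 + 3\right) + 79234 = 3 + 79234 = 79237$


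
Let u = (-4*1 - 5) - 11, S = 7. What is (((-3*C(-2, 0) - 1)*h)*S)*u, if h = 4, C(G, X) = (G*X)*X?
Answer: 560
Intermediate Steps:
C(G, X) = G*X**2
u = -20 (u = (-4 - 5) - 11 = -9 - 11 = -20)
(((-3*C(-2, 0) - 1)*h)*S)*u = (((-(-6)*0**2 - 1)*4)*7)*(-20) = (((-(-6)*0 - 1)*4)*7)*(-20) = (((-3*0 - 1)*4)*7)*(-20) = (((0 - 1)*4)*7)*(-20) = (-1*4*7)*(-20) = -4*7*(-20) = -28*(-20) = 560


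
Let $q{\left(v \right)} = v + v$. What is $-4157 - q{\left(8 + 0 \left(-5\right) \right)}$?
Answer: $-4173$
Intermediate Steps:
$q{\left(v \right)} = 2 v$
$-4157 - q{\left(8 + 0 \left(-5\right) \right)} = -4157 - 2 \left(8 + 0 \left(-5\right)\right) = -4157 - 2 \left(8 + 0\right) = -4157 - 2 \cdot 8 = -4157 - 16 = -4173$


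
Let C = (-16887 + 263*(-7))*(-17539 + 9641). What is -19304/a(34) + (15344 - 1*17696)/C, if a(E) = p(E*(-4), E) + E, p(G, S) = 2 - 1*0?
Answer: -44614484357/83201481 ≈ -536.22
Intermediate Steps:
p(G, S) = 2 (p(G, S) = 2 + 0 = 2)
C = 147913744 (C = (-16887 - 1841)*(-7898) = -18728*(-7898) = 147913744)
a(E) = 2 + E
-19304/a(34) + (15344 - 1*17696)/C = -19304/(2 + 34) + (15344 - 1*17696)/147913744 = -19304/36 + (15344 - 17696)*(1/147913744) = -19304*1/36 - 2352*1/147913744 = -4826/9 - 147/9244609 = -44614484357/83201481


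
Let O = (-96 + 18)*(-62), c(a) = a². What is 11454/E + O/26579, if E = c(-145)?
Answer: 406112766/558823475 ≈ 0.72673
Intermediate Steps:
O = 4836 (O = -78*(-62) = 4836)
E = 21025 (E = (-145)² = 21025)
11454/E + O/26579 = 11454/21025 + 4836/26579 = 406112766/558823475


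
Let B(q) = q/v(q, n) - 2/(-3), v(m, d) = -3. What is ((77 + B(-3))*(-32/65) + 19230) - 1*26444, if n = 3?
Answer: -1414282/195 ≈ -7252.7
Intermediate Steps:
B(q) = ⅔ - q/3 (B(q) = q/(-3) - 2/(-3) = q*(-⅓) - 2*(-⅓) = -q/3 + ⅔ = ⅔ - q/3)
((77 + B(-3))*(-32/65) + 19230) - 1*26444 = ((77 + (⅔ - ⅓*(-3)))*(-32/65) + 19230) - 1*26444 = ((77 + (⅔ + 1))*(-32*1/65) + 19230) - 26444 = ((77 + 5/3)*(-32/65) + 19230) - 26444 = ((236/3)*(-32/65) + 19230) - 26444 = (-7552/195 + 19230) - 26444 = 3742298/195 - 26444 = -1414282/195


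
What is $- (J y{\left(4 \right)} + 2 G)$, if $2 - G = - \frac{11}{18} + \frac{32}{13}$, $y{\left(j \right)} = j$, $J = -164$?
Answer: $\frac{76717}{117} \approx 655.7$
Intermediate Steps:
$G = \frac{35}{234}$ ($G = 2 - \left(- \frac{11}{18} + \frac{32}{13}\right) = 2 - \frac{433}{234} = \frac{35}{234} \approx 0.14957$)
$- (J y{\left(4 \right)} + 2 G) = - (\left(-164\right) 4 + 2 \cdot \frac{35}{234}) = - (-656 + \frac{35}{117}) = \left(-1\right) \left(- \frac{76717}{117}\right) = \frac{76717}{117}$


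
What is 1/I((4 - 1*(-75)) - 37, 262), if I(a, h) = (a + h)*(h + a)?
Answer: 1/92416 ≈ 1.0821e-5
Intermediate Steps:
I(a, h) = (a + h)**2 (I(a, h) = (a + h)*(a + h) = (a + h)**2)
1/I((4 - 1*(-75)) - 37, 262) = 1/((((4 - 1*(-75)) - 37) + 262)**2) = 1/((((4 + 75) - 37) + 262)**2) = 1/(((79 - 37) + 262)**2) = 1/((42 + 262)**2) = 1/(304**2) = 1/92416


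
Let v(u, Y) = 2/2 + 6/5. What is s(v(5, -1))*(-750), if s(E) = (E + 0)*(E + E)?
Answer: -7260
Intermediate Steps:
v(u, Y) = 11/5 (v(u, Y) = 2*(1/2) + 6*(1/5) = 1 + 6/5 = 11/5)
s(E) = 2*E**2 (s(E) = E*(2*E) = 2*E**2)
s(v(5, -1))*(-750) = (2*(11/5)**2)*(-750) = (2*(121/25))*(-750) = (242/25)*(-750) = -7260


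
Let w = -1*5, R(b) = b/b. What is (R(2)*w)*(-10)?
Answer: 50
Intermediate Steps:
R(b) = 1
w = -5
(R(2)*w)*(-10) = (1*(-5))*(-10) = -5*(-10) = 50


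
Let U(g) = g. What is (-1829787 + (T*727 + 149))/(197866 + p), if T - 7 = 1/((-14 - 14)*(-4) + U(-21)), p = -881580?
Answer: 83016616/31108987 ≈ 2.6686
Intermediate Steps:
T = 638/91 (T = 7 + 1/((-14 - 14)*(-4) - 21) = 7 + 1/(-28*(-4) - 21) = 7 + 1/(112 - 21) = 7 + 1/91 = 638/91 ≈ 7.0110)
(-1829787 + (T*727 + 149))/(197866 + p) = (-1829787 + ((638/91)*727 + 149))/(197866 - 881580) = (-1829787 + (463826/91 + 149))/(-683714) = (-1829787 + 477385/91)*(-1/683714) = -166033232/91*(-1/683714) = 83016616/31108987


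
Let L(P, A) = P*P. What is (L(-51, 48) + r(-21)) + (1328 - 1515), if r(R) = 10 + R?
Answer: 2403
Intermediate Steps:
L(P, A) = P²
(L(-51, 48) + r(-21)) + (1328 - 1515) = ((-51)² + (10 - 21)) + (1328 - 1515) = (2601 - 11) - 187 = 2590 - 187 = 2403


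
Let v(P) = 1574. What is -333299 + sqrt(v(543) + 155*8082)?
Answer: -333299 + 2*sqrt(313571) ≈ -3.3218e+5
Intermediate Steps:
-333299 + sqrt(v(543) + 155*8082) = -333299 + sqrt(1574 + 155*8082) = -333299 + sqrt(1574 + 1252710) = -333299 + sqrt(1254284) = -333299 + 2*sqrt(313571)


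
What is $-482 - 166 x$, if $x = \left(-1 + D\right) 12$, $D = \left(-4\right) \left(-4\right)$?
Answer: $-30362$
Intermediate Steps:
$D = 16$
$x = 180$ ($x = \left(-1 + 16\right) 12 = 15 \cdot 12 = 180$)
$-482 - 166 x = -482 - 29880 = -30362$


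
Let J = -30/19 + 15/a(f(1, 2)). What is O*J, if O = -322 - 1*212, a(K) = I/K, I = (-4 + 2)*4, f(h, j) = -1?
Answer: -12015/76 ≈ -158.09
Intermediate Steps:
I = -8 (I = -2*4 = -8)
a(K) = -8/K
J = 45/152 (J = -30/19 + 15/((-8/(-1))) = -30*1/19 + 15/((-8*(-1))) = -30/19 + 15/8 = 45/152 ≈ 0.29605)
O = -534 (O = -322 - 212 = -534)
O*J = -534*45/152 = -12015/76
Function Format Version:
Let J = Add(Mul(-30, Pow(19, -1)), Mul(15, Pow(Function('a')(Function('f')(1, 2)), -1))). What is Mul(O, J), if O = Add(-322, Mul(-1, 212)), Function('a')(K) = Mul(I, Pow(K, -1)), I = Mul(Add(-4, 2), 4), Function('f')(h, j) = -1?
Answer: Rational(-12015, 76) ≈ -158.09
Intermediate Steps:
I = -8 (I = Mul(-2, 4) = -8)
Function('a')(K) = Mul(-8, Pow(K, -1))
J = Rational(45, 152) (J = Add(Mul(-30, Pow(19, -1)), Mul(15, Pow(Mul(-8, Pow(-1, -1)), -1))) = Add(Mul(-30, Rational(1, 19)), Mul(15, Pow(Mul(-8, -1), -1))) = Add(Rational(-30, 19), Mul(15, Pow(8, -1))) = Add(Rational(-30, 19), Mul(15, Rational(1, 8))) = Add(Rational(-30, 19), Rational(15, 8)) = Rational(45, 152) ≈ 0.29605)
O = -534 (O = Add(-322, -212) = -534)
Mul(O, J) = Mul(-534, Rational(45, 152)) = Rational(-12015, 76)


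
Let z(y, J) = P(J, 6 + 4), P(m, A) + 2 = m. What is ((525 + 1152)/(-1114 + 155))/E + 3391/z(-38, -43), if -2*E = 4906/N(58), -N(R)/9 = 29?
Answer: -7996776322/105859215 ≈ -75.542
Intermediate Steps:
P(m, A) = -2 + m
z(y, J) = -2 + J
N(R) = -261 (N(R) = -9*29 = -261)
E = 2453/261 (E = -2453/(-261) = -2453*(-1)/261 = -½*(-4906/261) = 2453/261 ≈ 9.3985)
((525 + 1152)/(-1114 + 155))/E + 3391/z(-38, -43) = ((525 + 1152)/(-1114 + 155))/(2453/261) + 3391/(-2 - 43) = (1677/(-959))*(261/2453) + 3391/(-45) = (1677*(-1/959))*(261/2453) + 3391*(-1/45) = -1677/959*261/2453 - 3391/45 = -437697/2352427 - 3391/45 = -7996776322/105859215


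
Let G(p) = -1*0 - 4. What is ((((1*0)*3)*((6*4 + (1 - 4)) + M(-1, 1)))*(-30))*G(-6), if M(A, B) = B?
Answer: 0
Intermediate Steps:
G(p) = -4 (G(p) = 0 - 4 = -4)
((((1*0)*3)*((6*4 + (1 - 4)) + M(-1, 1)))*(-30))*G(-6) = ((((1*0)*3)*((6*4 + (1 - 4)) + 1))*(-30))*(-4) = (((0*3)*((24 - 3) + 1))*(-30))*(-4) = ((0*(21 + 1))*(-30))*(-4) = ((0*22)*(-30))*(-4) = (0*(-30))*(-4) = 0*(-4) = 0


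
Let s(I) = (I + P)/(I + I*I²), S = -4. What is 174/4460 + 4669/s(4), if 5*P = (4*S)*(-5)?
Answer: 7080089/446 ≈ 15875.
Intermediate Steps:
P = 16 (P = ((4*(-4))*(-5))/5 = (-16*(-5))/5 = (⅕)*80 = 16)
s(I) = (16 + I)/(I + I³) (s(I) = (I + 16)/(I + I*I²) = (16 + I)/(I + I³))
174/4460 + 4669/s(4) = 174/4460 + 4669/(((16 + 4)/(4 + 4³))) = 174*(1/4460) + 4669/((20/(4 + 64))) = 87/2230 + 4669/((20/68)) = 87/2230 + 4669/(((1/68)*20)) = 87/2230 + 4669/(5/17) = 87/2230 + 4669*(17/5) = 87/2230 + 79373/5 = 7080089/446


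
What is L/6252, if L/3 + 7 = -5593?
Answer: -1400/521 ≈ -2.6871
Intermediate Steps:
L = -16800 (L = -21 + 3*(-5593) = -21 - 16779 = -16800)
L/6252 = -16800/6252 = -16800*1/6252 = -1400/521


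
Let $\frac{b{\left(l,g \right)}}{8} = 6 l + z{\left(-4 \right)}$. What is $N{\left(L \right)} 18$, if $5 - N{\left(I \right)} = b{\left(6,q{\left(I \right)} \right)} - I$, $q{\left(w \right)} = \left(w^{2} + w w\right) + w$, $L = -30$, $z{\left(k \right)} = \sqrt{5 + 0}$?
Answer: $-5634 - 144 \sqrt{5} \approx -5956.0$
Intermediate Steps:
$z{\left(k \right)} = \sqrt{5}$
$q{\left(w \right)} = w + 2 w^{2}$ ($q{\left(w \right)} = \left(w^{2} + w^{2}\right) + w = 2 w^{2} + w = w + 2 w^{2}$)
$b{\left(l,g \right)} = 8 \sqrt{5} + 48 l$ ($b{\left(l,g \right)} = 8 \left(6 l + \sqrt{5}\right) = 8 \left(\sqrt{5} + 6 l\right) = 8 \sqrt{5} + 48 l$)
$N{\left(I \right)} = -283 + I - 8 \sqrt{5}$ ($N{\left(I \right)} = 5 - \left(\left(8 \sqrt{5} + 48 \cdot 6\right) - I\right) = 5 - \left(\left(8 \sqrt{5} + 288\right) - I\right) = 5 - \left(\left(288 + 8 \sqrt{5}\right) - I\right) = 5 - \left(288 - I + 8 \sqrt{5}\right) = -283 + I - 8 \sqrt{5}$)
$N{\left(L \right)} 18 = \left(-283 - 30 - 8 \sqrt{5}\right) 18 = \left(-313 - 8 \sqrt{5}\right) 18 = -5634 - 144 \sqrt{5}$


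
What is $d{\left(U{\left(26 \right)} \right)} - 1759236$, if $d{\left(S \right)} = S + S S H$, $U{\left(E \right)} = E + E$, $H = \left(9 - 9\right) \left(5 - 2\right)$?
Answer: $-1759184$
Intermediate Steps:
$H = 0$ ($H = 0 \cdot 3 = 0$)
$U{\left(E \right)} = 2 E$
$d{\left(S \right)} = S$ ($d{\left(S \right)} = S + S S 0 = S + S^{2} \cdot 0 = S + 0 = S$)
$d{\left(U{\left(26 \right)} \right)} - 1759236 = 2 \cdot 26 - 1759236 = 52 - 1759236 = -1759184$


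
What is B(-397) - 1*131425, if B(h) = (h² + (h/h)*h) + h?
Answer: 25390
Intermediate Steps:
B(h) = h² + 2*h (B(h) = (h² + 1*h) + h = (h² + h) + h = (h + h²) + h = h² + 2*h)
B(-397) - 1*131425 = -397*(2 - 397) - 1*131425 = -397*(-395) - 131425 = 156815 - 131425 = 25390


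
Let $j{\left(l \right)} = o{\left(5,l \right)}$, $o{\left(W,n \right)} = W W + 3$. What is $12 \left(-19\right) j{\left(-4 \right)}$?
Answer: $-6384$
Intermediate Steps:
$o{\left(W,n \right)} = 3 + W^{2}$ ($o{\left(W,n \right)} = W^{2} + 3 = 3 + W^{2}$)
$j{\left(l \right)} = 28$ ($j{\left(l \right)} = 3 + 5^{2} = 3 + 25 = 28$)
$12 \left(-19\right) j{\left(-4 \right)} = 12 \left(-19\right) 28 = \left(-228\right) 28 = -6384$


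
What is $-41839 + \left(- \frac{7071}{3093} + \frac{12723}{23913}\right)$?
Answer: $- \frac{343851542915}{8218101} \approx -41841.0$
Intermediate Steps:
$-41839 + \left(- \frac{7071}{3093} + \frac{12723}{23913}\right) = -41839 + \left(\left(-7071\right) \frac{1}{3093} + 12723 \cdot \frac{1}{23913}\right) = -41839 + \left(- \frac{2357}{1031} + \frac{4241}{7971}\right) = -41839 - \frac{14415176}{8218101} = - \frac{343851542915}{8218101}$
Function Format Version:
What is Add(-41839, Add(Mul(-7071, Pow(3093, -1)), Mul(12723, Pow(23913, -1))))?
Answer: Rational(-343851542915, 8218101) ≈ -41841.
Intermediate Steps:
Add(-41839, Add(Mul(-7071, Pow(3093, -1)), Mul(12723, Pow(23913, -1)))) = Add(-41839, Add(Mul(-7071, Rational(1, 3093)), Mul(12723, Rational(1, 23913)))) = Add(-41839, Add(Rational(-2357, 1031), Rational(4241, 7971))) = Add(-41839, Rational(-14415176, 8218101)) = Rational(-343851542915, 8218101)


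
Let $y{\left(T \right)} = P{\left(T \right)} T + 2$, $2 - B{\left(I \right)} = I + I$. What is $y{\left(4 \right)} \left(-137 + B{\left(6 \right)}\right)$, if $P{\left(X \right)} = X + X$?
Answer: $-4998$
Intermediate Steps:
$P{\left(X \right)} = 2 X$
$B{\left(I \right)} = 2 - 2 I$ ($B{\left(I \right)} = 2 - \left(I + I\right) = 2 - 2 I$)
$y{\left(T \right)} = 2 + 2 T^{2}$ ($y{\left(T \right)} = 2 T T + 2 = 2 T^{2} + 2 = 2 + 2 T^{2}$)
$y{\left(4 \right)} \left(-137 + B{\left(6 \right)}\right) = \left(2 + 2 \cdot 4^{2}\right) \left(-137 + \left(2 - 12\right)\right) = \left(2 + 2 \cdot 16\right) \left(-137 + \left(2 - 12\right)\right) = \left(2 + 32\right) \left(-137 - 10\right) = 34 \left(-147\right) = -4998$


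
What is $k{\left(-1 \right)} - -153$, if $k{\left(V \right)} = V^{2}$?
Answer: $154$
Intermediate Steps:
$k{\left(-1 \right)} - -153 = \left(-1\right)^{2} - -153 = 1 + 153 = 154$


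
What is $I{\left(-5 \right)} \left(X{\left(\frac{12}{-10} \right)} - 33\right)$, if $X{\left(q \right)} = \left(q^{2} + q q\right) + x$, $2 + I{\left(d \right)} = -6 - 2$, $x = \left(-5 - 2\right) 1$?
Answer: $\frac{1856}{5} \approx 371.2$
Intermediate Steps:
$x = -7$ ($x = \left(-7\right) 1 = -7$)
$I{\left(d \right)} = -10$ ($I{\left(d \right)} = -2 - 8 = -10$)
$X{\left(q \right)} = -7 + 2 q^{2}$ ($X{\left(q \right)} = \left(q^{2} + q q\right) - 7 = \left(q^{2} + q^{2}\right) - 7 = 2 q^{2} - 7 = -7 + 2 q^{2}$)
$I{\left(-5 \right)} \left(X{\left(\frac{12}{-10} \right)} - 33\right) = - 10 \left(\left(-7 + 2 \left(\frac{12}{-10}\right)^{2}\right) - 33\right) = - 10 \left(\left(-7 + 2 \left(12 \left(- \frac{1}{10}\right)\right)^{2}\right) - 33\right) = - 10 \left(\left(-7 + 2 \left(- \frac{6}{5}\right)^{2}\right) - 33\right) = - 10 \left(\left(-7 + 2 \cdot \frac{36}{25}\right) - 33\right) = - 10 \left(\left(-7 + \frac{72}{25}\right) - 33\right) = - 10 \left(- \frac{103}{25} - 33\right) = \left(-10\right) \left(- \frac{928}{25}\right) = \frac{1856}{5}$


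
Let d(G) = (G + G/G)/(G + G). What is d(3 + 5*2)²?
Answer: 49/169 ≈ 0.28994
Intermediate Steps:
d(G) = (1 + G)/(2*G) (d(G) = (G + 1)/((2*G)) = (1 + G)*(1/(2*G)) = (1 + G)/(2*G))
d(3 + 5*2)² = ((1 + (3 + 5*2))/(2*(3 + 5*2)))² = ((1 + (3 + 10))/(2*(3 + 10)))² = ((½)*(1 + 13)/13)² = ((½)*(1/13)*14)² = (7/13)² = 49/169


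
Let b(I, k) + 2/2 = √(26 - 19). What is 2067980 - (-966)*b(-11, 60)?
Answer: 2067014 + 966*√7 ≈ 2.0696e+6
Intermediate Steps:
b(I, k) = -1 + √7 (b(I, k) = -1 + √(26 - 19) = -1 + √7)
2067980 - (-966)*b(-11, 60) = 2067980 - (-966)*(-1 + √7) = 2067980 - (966 - 966*√7) = 2067980 + (-966 + 966*√7) = 2067014 + 966*√7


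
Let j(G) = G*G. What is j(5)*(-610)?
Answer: -15250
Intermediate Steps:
j(G) = G²
j(5)*(-610) = 5²*(-610) = 25*(-610) = -15250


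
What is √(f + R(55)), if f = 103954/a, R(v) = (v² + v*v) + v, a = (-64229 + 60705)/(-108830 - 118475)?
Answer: √20836335409190/1762 ≈ 2590.6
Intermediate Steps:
a = 3524/227305 (a = -3524/(-227305) = -3524*(-1/227305) = 3524/227305 ≈ 0.015503)
R(v) = v + 2*v² (R(v) = (v² + v²) + v = 2*v² + v = v + 2*v²)
f = 11814631985/1762 (f = 103954/(3524/227305) = 103954*(227305/3524) = 11814631985/1762 ≈ 6.7052e+6)
√(f + R(55)) = √(11814631985/1762 + 55*(1 + 2*55)) = √(11814631985/1762 + 55*(1 + 110)) = √(11814631985/1762 + 55*111) = √(11814631985/1762 + 6105) = √(11825388995/1762) = √20836335409190/1762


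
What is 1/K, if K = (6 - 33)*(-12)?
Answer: 1/324 ≈ 0.0030864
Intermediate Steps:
K = 324 (K = -27*(-12) = 324)
1/K = 1/324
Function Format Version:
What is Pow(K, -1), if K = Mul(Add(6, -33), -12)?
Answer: Rational(1, 324) ≈ 0.0030864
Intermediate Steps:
K = 324 (K = Mul(-27, -12) = 324)
Pow(K, -1) = Pow(324, -1) = Rational(1, 324)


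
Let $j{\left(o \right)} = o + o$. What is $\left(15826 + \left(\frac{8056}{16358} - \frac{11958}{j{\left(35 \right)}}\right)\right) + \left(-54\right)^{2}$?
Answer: $\frac{5316417369}{286265} \approx 18572.0$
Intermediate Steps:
$j{\left(o \right)} = 2 o$
$\left(15826 + \left(\frac{8056}{16358} - \frac{11958}{j{\left(35 \right)}}\right)\right) + \left(-54\right)^{2} = \left(15826 + \left(\frac{8056}{16358} - \frac{11958}{2 \cdot 35}\right)\right) + \left(-54\right)^{2} = \left(15826 + \left(8056 \cdot \frac{1}{16358} - \frac{11958}{70}\right)\right) + 2916 = \left(15826 + \left(\frac{4028}{8179} - \frac{5979}{35}\right)\right) + 2916 = \left(15826 - \frac{48761261}{286265}\right) + 2916 = \frac{4481668629}{286265} + 2916 = \frac{5316417369}{286265}$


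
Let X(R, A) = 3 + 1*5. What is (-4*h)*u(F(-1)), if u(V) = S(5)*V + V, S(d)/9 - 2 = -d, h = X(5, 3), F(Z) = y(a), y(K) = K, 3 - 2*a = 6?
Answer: -1248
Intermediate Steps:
a = -3/2 (a = 3/2 - 1/2*6 = 3/2 - 3 = -3/2 ≈ -1.5000)
X(R, A) = 8 (X(R, A) = 3 + 5 = 8)
F(Z) = -3/2
h = 8
S(d) = 18 - 9*d (S(d) = 18 + 9*(-d) = 18 - 9*d)
u(V) = -26*V (u(V) = (18 - 9*5)*V + V = (18 - 45)*V + V = -27*V + V = -26*V)
(-4*h)*u(F(-1)) = (-4*8)*(-26*(-3/2)) = -32*39 = -1248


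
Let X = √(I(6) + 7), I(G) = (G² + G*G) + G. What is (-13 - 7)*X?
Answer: -20*√85 ≈ -184.39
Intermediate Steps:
I(G) = G + 2*G² (I(G) = (G² + G²) + G = 2*G² + G = G + 2*G²)
X = √85 (X = √(6*(1 + 2*6) + 7) = √(6*(1 + 12) + 7) = √(6*13 + 7) = √(78 + 7) = √85 ≈ 9.2195)
(-13 - 7)*X = (-13 - 7)*√85 = -20*√85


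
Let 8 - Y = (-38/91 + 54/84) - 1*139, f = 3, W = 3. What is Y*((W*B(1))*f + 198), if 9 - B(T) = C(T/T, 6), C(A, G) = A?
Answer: 3606255/91 ≈ 39629.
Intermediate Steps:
B(T) = 8 (B(T) = 9 - T/T = 9 - 1*1 = 9 - 1 = 8)
Y = 26713/182 (Y = 8 - ((-38/91 + 54/84) - 1*139) = 8 - ((-38*1/91 + 54*(1/84)) - 139) = 8 - ((-38/91 + 9/14) - 139) = 8 - (41/182 - 139) = 8 - 1*(-25257/182) = 8 + 25257/182 = 26713/182 ≈ 146.77)
Y*((W*B(1))*f + 198) = 26713*((3*8)*3 + 198)/182 = 26713*(24*3 + 198)/182 = 26713*(72 + 198)/182 = (26713/182)*270 = 3606255/91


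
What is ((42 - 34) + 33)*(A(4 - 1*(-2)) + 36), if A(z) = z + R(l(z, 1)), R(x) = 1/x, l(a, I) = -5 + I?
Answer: 6847/4 ≈ 1711.8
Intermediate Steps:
R(x) = 1/x
A(z) = -¼ + z (A(z) = z + 1/(-5 + 1) = z + 1/(-4) = z - ¼ = -¼ + z)
((42 - 34) + 33)*(A(4 - 1*(-2)) + 36) = ((42 - 34) + 33)*((-¼ + (4 - 1*(-2))) + 36) = (8 + 33)*((-¼ + (4 + 2)) + 36) = 41*((-¼ + 6) + 36) = 41*(23/4 + 36) = 41*(167/4) = 6847/4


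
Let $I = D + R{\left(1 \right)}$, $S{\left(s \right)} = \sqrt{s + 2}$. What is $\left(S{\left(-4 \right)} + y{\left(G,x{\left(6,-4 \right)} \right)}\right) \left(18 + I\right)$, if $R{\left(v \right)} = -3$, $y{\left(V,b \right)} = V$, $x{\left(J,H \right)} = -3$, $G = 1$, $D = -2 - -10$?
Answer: $23 + 23 i \sqrt{2} \approx 23.0 + 32.527 i$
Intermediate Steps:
$D = 8$ ($D = -2 + 10 = 8$)
$S{\left(s \right)} = \sqrt{2 + s}$
$I = 5$ ($I = 8 - 3 = 5$)
$\left(S{\left(-4 \right)} + y{\left(G,x{\left(6,-4 \right)} \right)}\right) \left(18 + I\right) = \left(\sqrt{2 - 4} + 1\right) \left(18 + 5\right) = \left(\sqrt{-2} + 1\right) 23 = \left(i \sqrt{2} + 1\right) 23 = \left(1 + i \sqrt{2}\right) 23 = 23 + 23 i \sqrt{2}$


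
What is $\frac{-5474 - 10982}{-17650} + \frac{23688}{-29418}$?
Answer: $\frac{5500784}{43268975} \approx 0.12713$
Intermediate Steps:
$\frac{-5474 - 10982}{-17650} + \frac{23688}{-29418} = \left(-16456\right) \left(- \frac{1}{17650}\right) + 23688 \left(- \frac{1}{29418}\right) = \frac{8228}{8825} - \frac{3948}{4903} = \frac{5500784}{43268975}$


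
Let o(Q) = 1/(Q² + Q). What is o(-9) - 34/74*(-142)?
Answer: 173845/2664 ≈ 65.257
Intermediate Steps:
o(Q) = 1/(Q + Q²)
o(-9) - 34/74*(-142) = 1/((-9)*(1 - 9)) - 34/74*(-142) = -⅑/(-8) - 34*1/74*(-142) = -⅑*(-⅛) - 17/37*(-142) = 1/72 + 2414/37 = 173845/2664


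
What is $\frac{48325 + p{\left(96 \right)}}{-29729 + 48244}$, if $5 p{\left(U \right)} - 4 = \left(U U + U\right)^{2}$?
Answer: $\frac{540093}{575} \approx 939.29$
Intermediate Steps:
$p{\left(U \right)} = \frac{4}{5} + \frac{\left(U + U^{2}\right)^{2}}{5}$ ($p{\left(U \right)} = \frac{4}{5} + \frac{\left(U U + U\right)^{2}}{5} = \frac{4}{5} + \frac{\left(U^{2} + U\right)^{2}}{5} = \frac{4}{5} + \frac{\left(U + U^{2}\right)^{2}}{5}$)
$\frac{48325 + p{\left(96 \right)}}{-29729 + 48244} = \frac{48325 + \left(\frac{4}{5} + \frac{96^{2} \left(1 + 96\right)^{2}}{5}\right)}{-29729 + 48244} = \frac{48325 + \left(\frac{4}{5} + \frac{1}{5} \cdot 9216 \cdot 97^{2}\right)}{18515} = \left(48325 + \left(\frac{4}{5} + \frac{1}{5} \cdot 9216 \cdot 9409\right)\right) \frac{1}{18515} = \left(48325 + \left(\frac{4}{5} + \frac{86713344}{5}\right)\right) \frac{1}{18515} = \left(48325 + \frac{86713348}{5}\right) \frac{1}{18515} = \frac{86954973}{5} \cdot \frac{1}{18515} = \frac{540093}{575}$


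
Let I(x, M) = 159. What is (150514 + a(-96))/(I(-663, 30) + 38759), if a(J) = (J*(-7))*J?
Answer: 43001/19459 ≈ 2.2098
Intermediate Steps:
a(J) = -7*J² (a(J) = (-7*J)*J = -7*J²)
(150514 + a(-96))/(I(-663, 30) + 38759) = (150514 - 7*(-96)²)/(159 + 38759) = (150514 - 7*9216)/38918 = (150514 - 64512)*(1/38918) = 86002*(1/38918) = 43001/19459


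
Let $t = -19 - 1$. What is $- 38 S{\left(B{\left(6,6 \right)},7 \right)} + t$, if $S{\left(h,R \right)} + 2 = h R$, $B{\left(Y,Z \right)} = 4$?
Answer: $-1008$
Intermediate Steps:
$t = -20$ ($t = -19 - 1 = -20$)
$S{\left(h,R \right)} = -2 + R h$ ($S{\left(h,R \right)} = -2 + h R = -2 + R h$)
$- 38 S{\left(B{\left(6,6 \right)},7 \right)} + t = - 38 \left(-2 + 7 \cdot 4\right) - 20 = - 38 \left(-2 + 28\right) - 20 = \left(-38\right) 26 - 20 = -988 - 20 = -1008$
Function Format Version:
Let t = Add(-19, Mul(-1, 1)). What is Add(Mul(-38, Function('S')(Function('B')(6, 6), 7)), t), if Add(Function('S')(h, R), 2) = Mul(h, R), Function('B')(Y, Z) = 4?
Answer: -1008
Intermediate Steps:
t = -20 (t = Add(-19, -1) = -20)
Function('S')(h, R) = Add(-2, Mul(R, h)) (Function('S')(h, R) = Add(-2, Mul(h, R)) = Add(-2, Mul(R, h)))
Add(Mul(-38, Function('S')(Function('B')(6, 6), 7)), t) = Add(Mul(-38, Add(-2, Mul(7, 4))), -20) = Add(Mul(-38, Add(-2, 28)), -20) = Add(Mul(-38, 26), -20) = Add(-988, -20) = -1008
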